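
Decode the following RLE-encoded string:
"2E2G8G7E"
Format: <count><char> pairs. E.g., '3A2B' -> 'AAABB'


Expanding each <count><char> pair:
  2E -> 'EE'
  2G -> 'GG'
  8G -> 'GGGGGGGG'
  7E -> 'EEEEEEE'

Decoded = EEGGGGGGGGGGEEEEEEE


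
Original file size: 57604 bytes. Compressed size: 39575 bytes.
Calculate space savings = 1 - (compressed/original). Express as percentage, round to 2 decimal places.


ratio = compressed/original = 39575/57604 = 0.687018
savings = 1 - ratio = 1 - 0.687018 = 0.312982
as a percentage: 0.312982 * 100 = 31.3%

Space savings = 1 - 39575/57604 = 31.3%


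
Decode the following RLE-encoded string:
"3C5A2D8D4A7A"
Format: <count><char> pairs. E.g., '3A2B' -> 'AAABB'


Expanding each <count><char> pair:
  3C -> 'CCC'
  5A -> 'AAAAA'
  2D -> 'DD'
  8D -> 'DDDDDDDD'
  4A -> 'AAAA'
  7A -> 'AAAAAAA'

Decoded = CCCAAAAADDDDDDDDDDAAAAAAAAAAA


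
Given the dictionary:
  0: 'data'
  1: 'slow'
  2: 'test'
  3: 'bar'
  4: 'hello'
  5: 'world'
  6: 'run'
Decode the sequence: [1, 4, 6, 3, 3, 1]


Look up each index in the dictionary:
  1 -> 'slow'
  4 -> 'hello'
  6 -> 'run'
  3 -> 'bar'
  3 -> 'bar'
  1 -> 'slow'

Decoded: "slow hello run bar bar slow"


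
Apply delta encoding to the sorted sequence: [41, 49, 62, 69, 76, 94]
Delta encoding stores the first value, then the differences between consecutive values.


First value: 41
Deltas:
  49 - 41 = 8
  62 - 49 = 13
  69 - 62 = 7
  76 - 69 = 7
  94 - 76 = 18


Delta encoded: [41, 8, 13, 7, 7, 18]


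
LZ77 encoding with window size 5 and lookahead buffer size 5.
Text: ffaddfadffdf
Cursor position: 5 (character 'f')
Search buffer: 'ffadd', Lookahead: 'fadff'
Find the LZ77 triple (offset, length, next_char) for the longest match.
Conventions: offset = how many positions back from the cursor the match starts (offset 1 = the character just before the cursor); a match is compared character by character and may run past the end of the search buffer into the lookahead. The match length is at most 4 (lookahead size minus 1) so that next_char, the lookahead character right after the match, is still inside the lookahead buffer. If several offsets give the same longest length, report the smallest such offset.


Try each offset into the search buffer:
  offset=1 (pos 4, char 'd'): match length 0
  offset=2 (pos 3, char 'd'): match length 0
  offset=3 (pos 2, char 'a'): match length 0
  offset=4 (pos 1, char 'f'): match length 3
  offset=5 (pos 0, char 'f'): match length 1
Longest match has length 3 at offset 4.
next_char = character at position 5 + 3 = 8 -> 'f'

Best match: offset=4, length=3 (matching 'fad' starting at position 1)
LZ77 triple: (4, 3, 'f')


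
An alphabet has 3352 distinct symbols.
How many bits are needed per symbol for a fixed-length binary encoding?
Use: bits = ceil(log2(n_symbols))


log2(3352) = 11.7108
Bracket: 2^11 = 2048 < 3352 <= 2^12 = 4096
So ceil(log2(3352)) = 12

bits = ceil(log2(3352)) = ceil(11.7108) = 12 bits


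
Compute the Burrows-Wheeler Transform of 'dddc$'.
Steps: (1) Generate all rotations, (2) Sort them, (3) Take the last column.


Rotations (sorted):
  0: $dddc -> last char: c
  1: c$ddd -> last char: d
  2: dc$dd -> last char: d
  3: ddc$d -> last char: d
  4: dddc$ -> last char: $


BWT = cddd$


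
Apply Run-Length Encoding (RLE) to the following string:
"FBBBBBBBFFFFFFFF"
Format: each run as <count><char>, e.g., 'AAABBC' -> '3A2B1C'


Scanning runs left to right:
  i=0: run of 'F' x 1 -> '1F'
  i=1: run of 'B' x 7 -> '7B'
  i=8: run of 'F' x 8 -> '8F'

RLE = 1F7B8F


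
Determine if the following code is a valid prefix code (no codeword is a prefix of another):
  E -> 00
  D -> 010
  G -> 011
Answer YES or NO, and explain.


Checking each pair (does one codeword prefix another?):
  E='00' vs D='010': no prefix
  E='00' vs G='011': no prefix
  D='010' vs E='00': no prefix
  D='010' vs G='011': no prefix
  G='011' vs E='00': no prefix
  G='011' vs D='010': no prefix
No violation found over all pairs.

YES -- this is a valid prefix code. No codeword is a prefix of any other codeword.


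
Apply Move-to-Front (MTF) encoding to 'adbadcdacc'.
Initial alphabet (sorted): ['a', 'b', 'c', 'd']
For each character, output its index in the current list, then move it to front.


MTF encoding:
'a': index 0 in ['a', 'b', 'c', 'd'] -> ['a', 'b', 'c', 'd']
'd': index 3 in ['a', 'b', 'c', 'd'] -> ['d', 'a', 'b', 'c']
'b': index 2 in ['d', 'a', 'b', 'c'] -> ['b', 'd', 'a', 'c']
'a': index 2 in ['b', 'd', 'a', 'c'] -> ['a', 'b', 'd', 'c']
'd': index 2 in ['a', 'b', 'd', 'c'] -> ['d', 'a', 'b', 'c']
'c': index 3 in ['d', 'a', 'b', 'c'] -> ['c', 'd', 'a', 'b']
'd': index 1 in ['c', 'd', 'a', 'b'] -> ['d', 'c', 'a', 'b']
'a': index 2 in ['d', 'c', 'a', 'b'] -> ['a', 'd', 'c', 'b']
'c': index 2 in ['a', 'd', 'c', 'b'] -> ['c', 'a', 'd', 'b']
'c': index 0 in ['c', 'a', 'd', 'b'] -> ['c', 'a', 'd', 'b']


Output: [0, 3, 2, 2, 2, 3, 1, 2, 2, 0]


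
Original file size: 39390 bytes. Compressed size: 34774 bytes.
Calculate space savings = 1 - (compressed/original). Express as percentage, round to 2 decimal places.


ratio = compressed/original = 34774/39390 = 0.882813
savings = 1 - ratio = 1 - 0.882813 = 0.117187
as a percentage: 0.117187 * 100 = 11.72%

Space savings = 1 - 34774/39390 = 11.72%


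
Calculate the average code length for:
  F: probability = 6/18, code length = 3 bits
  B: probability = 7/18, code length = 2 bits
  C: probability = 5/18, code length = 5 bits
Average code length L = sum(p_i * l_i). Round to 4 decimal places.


Weighted contributions p_i * l_i:
  F: (6/18) * 3 = 18/18
  B: (7/18) * 2 = 14/18
  C: (5/18) * 5 = 25/18
Sum = (18 + 14 + 25)/18 = 57/18

L = 57/18 = 3.1667 bits/symbol


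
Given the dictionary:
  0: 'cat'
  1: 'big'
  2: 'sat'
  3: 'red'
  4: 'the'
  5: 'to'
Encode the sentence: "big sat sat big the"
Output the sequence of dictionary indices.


Look up each word in the dictionary:
  'big' -> 1
  'sat' -> 2
  'sat' -> 2
  'big' -> 1
  'the' -> 4

Encoded: [1, 2, 2, 1, 4]


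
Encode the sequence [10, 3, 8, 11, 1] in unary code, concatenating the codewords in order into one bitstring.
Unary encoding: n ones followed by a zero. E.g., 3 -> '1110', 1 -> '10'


Encode each number as n ones followed by a terminating 0:
  10 -> 11111111110 (11 bits)
  3 -> 1110 (4 bits)
  8 -> 111111110 (9 bits)
  11 -> 111111111110 (12 bits)
  1 -> 10 (2 bits)
Total length = 11 + 4 + 9 + 12 + 2 = 38 bits.

Unary([10, 3, 8, 11, 1]) = 11111111110111011111111011111111111010 (38 bits)


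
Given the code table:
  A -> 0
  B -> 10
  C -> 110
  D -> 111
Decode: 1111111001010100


Decoding:
111 -> D
111 -> D
10 -> B
0 -> A
10 -> B
10 -> B
10 -> B
0 -> A


Result: DDBABBBA


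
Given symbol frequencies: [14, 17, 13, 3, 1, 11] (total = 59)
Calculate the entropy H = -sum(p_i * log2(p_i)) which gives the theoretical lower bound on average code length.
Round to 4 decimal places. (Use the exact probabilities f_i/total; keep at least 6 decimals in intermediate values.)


Per-symbol terms -p_i * log2(p_i) with p_i = f_i/59:
  p = 14/59 = 0.237288: log2(p) = -2.075288, -p*log2(p) = 0.492441
  p = 17/59 = 0.288136: log2(p) = -1.795180, -p*log2(p) = 0.517255
  p = 13/59 = 0.220339: log2(p) = -2.182203, -p*log2(p) = 0.480824
  p = 3/59 = 0.050847: log2(p) = -4.297681, -p*log2(p) = 0.218526
  p = 1/59 = 0.016949: log2(p) = -5.882643, -p*log2(p) = 0.099706
  p = 11/59 = 0.186441: log2(p) = -2.423211, -p*log2(p) = 0.451785
H = 0.492441 + 0.517255 + 0.480824 + 0.218526 + 0.099706 + 0.451785 = 2.260537

H = 2.2605 bits/symbol


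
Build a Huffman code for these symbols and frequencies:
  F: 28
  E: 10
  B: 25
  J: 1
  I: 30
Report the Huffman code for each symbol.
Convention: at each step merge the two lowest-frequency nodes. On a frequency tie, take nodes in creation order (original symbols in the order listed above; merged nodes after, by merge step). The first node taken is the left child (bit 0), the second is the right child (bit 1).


Huffman tree construction:
Step 1: Merge J(1) + E(10) = 11
Step 2: Merge (J+E)(11) + B(25) = 36
Step 3: Merge F(28) + I(30) = 58
Step 4: Merge ((J+E)+B)(36) + (F+I)(58) = 94
Read each symbol's code off the tree from the root (left child = 0, right child = 1).

Codes:
  F: 10 (length 2)
  E: 001 (length 3)
  B: 01 (length 2)
  J: 000 (length 3)
  I: 11 (length 2)
Average code length: 199/94 = 2.1170 bits/symbol


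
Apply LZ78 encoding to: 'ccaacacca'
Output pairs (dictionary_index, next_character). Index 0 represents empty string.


LZ78 encoding steps:
Dictionary: {0: ''}
Step 1: w='' (idx 0), next='c' -> output (0, 'c'), add 'c' as idx 1
Step 2: w='c' (idx 1), next='a' -> output (1, 'a'), add 'ca' as idx 2
Step 3: w='' (idx 0), next='a' -> output (0, 'a'), add 'a' as idx 3
Step 4: w='ca' (idx 2), next='c' -> output (2, 'c'), add 'cac' as idx 4
Step 5: w='ca' (idx 2), end of input -> output (2, '')


Encoded: [(0, 'c'), (1, 'a'), (0, 'a'), (2, 'c'), (2, '')]


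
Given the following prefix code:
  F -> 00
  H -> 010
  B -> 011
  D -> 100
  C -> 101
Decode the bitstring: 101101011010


Decoding step by step:
Bits 101 -> C
Bits 101 -> C
Bits 011 -> B
Bits 010 -> H


Decoded message: CCBH


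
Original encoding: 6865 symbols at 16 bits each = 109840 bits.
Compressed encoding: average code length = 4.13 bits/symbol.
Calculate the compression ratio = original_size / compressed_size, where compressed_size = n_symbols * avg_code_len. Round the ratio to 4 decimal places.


original_size = n_symbols * orig_bits = 6865 * 16 = 109840 bits
compressed_size = n_symbols * avg_code_len = 6865 * 4.13 = 28352.45 bits
ratio = original_size / compressed_size = 109840 / 28352.45 = 3.8741

Compression ratio = 3.8741


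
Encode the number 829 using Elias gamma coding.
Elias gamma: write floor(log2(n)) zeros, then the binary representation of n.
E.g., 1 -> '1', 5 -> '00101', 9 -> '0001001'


num_bits = floor(log2(829)) + 1 = 10
leading_zeros = num_bits - 1 = 9
binary(829) = 1100111101

Elias gamma(829) = '000000000' + '1100111101' = 0000000001100111101 (19 bits)


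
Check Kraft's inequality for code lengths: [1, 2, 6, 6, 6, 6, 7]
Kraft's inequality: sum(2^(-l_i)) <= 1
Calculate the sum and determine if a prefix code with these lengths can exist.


Sum = 2^(-1) + 2^(-2) + 2^(-6) + 2^(-6) + 2^(-6) + 2^(-6) + 2^(-7)
    = 0.5 + 0.25 + 0.015625 + 0.015625 + 0.015625 + 0.015625 + 0.0078125
    = 105/128 = 0.8203125
Since 0.8203125 <= 1, Kraft's inequality IS satisfied.
A prefix code with these lengths CAN exist.

Kraft sum = 0.8203125. Satisfied.


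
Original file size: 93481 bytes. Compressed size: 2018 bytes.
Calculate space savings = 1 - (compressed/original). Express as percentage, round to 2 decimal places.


ratio = compressed/original = 2018/93481 = 0.021587
savings = 1 - ratio = 1 - 0.021587 = 0.978413
as a percentage: 0.978413 * 100 = 97.84%

Space savings = 1 - 2018/93481 = 97.84%


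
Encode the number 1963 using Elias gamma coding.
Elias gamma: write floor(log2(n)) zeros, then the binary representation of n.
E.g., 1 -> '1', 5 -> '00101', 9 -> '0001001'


num_bits = floor(log2(1963)) + 1 = 11
leading_zeros = num_bits - 1 = 10
binary(1963) = 11110101011

Elias gamma(1963) = '0000000000' + '11110101011' = 000000000011110101011 (21 bits)


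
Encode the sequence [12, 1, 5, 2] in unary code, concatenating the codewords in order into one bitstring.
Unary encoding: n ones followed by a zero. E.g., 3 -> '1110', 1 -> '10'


Encode each number as n ones followed by a terminating 0:
  12 -> 1111111111110 (13 bits)
  1 -> 10 (2 bits)
  5 -> 111110 (6 bits)
  2 -> 110 (3 bits)
Total length = 13 + 2 + 6 + 3 = 24 bits.

Unary([12, 1, 5, 2]) = 111111111111010111110110 (24 bits)


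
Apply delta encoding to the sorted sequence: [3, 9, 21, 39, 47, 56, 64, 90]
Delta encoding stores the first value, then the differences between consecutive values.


First value: 3
Deltas:
  9 - 3 = 6
  21 - 9 = 12
  39 - 21 = 18
  47 - 39 = 8
  56 - 47 = 9
  64 - 56 = 8
  90 - 64 = 26


Delta encoded: [3, 6, 12, 18, 8, 9, 8, 26]


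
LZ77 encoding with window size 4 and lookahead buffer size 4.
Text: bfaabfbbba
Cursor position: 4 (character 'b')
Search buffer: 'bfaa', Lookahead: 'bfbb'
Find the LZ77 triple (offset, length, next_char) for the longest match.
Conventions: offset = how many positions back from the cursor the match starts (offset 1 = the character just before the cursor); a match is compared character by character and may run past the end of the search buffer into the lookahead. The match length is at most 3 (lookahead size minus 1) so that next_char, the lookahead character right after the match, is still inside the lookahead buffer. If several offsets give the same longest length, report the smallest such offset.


Try each offset into the search buffer:
  offset=1 (pos 3, char 'a'): match length 0
  offset=2 (pos 2, char 'a'): match length 0
  offset=3 (pos 1, char 'f'): match length 0
  offset=4 (pos 0, char 'b'): match length 2
Longest match has length 2 at offset 4.
next_char = character at position 4 + 2 = 6 -> 'b'

Best match: offset=4, length=2 (matching 'bf' starting at position 0)
LZ77 triple: (4, 2, 'b')


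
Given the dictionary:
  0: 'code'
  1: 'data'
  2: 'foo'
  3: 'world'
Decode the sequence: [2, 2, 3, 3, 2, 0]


Look up each index in the dictionary:
  2 -> 'foo'
  2 -> 'foo'
  3 -> 'world'
  3 -> 'world'
  2 -> 'foo'
  0 -> 'code'

Decoded: "foo foo world world foo code"


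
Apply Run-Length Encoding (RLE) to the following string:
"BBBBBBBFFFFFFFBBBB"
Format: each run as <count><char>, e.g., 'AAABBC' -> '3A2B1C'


Scanning runs left to right:
  i=0: run of 'B' x 7 -> '7B'
  i=7: run of 'F' x 7 -> '7F'
  i=14: run of 'B' x 4 -> '4B'

RLE = 7B7F4B


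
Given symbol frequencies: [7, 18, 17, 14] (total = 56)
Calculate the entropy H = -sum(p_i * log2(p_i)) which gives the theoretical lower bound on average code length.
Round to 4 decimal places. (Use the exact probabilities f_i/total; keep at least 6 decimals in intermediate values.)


Per-symbol terms -p_i * log2(p_i) with p_i = f_i/56:
  p = 7/56 = 0.125000: log2(p) = -3.000000, -p*log2(p) = 0.375000
  p = 18/56 = 0.321429: log2(p) = -1.637430, -p*log2(p) = 0.526317
  p = 17/56 = 0.303571: log2(p) = -1.719892, -p*log2(p) = 0.522110
  p = 14/56 = 0.250000: log2(p) = -2.000000, -p*log2(p) = 0.500000
H = 0.375000 + 0.526317 + 0.522110 + 0.500000 = 1.923427

H = 1.9234 bits/symbol


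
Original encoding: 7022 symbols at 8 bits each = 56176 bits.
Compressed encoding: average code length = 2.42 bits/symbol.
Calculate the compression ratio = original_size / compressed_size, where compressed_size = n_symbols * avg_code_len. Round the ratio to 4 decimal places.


original_size = n_symbols * orig_bits = 7022 * 8 = 56176 bits
compressed_size = n_symbols * avg_code_len = 7022 * 2.42 = 16993.24 bits
ratio = original_size / compressed_size = 56176 / 16993.24 = 3.3058

Compression ratio = 3.3058


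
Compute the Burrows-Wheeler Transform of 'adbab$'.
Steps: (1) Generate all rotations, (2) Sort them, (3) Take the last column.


Rotations (sorted):
  0: $adbab -> last char: b
  1: ab$adb -> last char: b
  2: adbab$ -> last char: $
  3: b$adba -> last char: a
  4: bab$ad -> last char: d
  5: dbab$a -> last char: a


BWT = bb$ada


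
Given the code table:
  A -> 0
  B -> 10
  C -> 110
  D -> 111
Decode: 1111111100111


Decoding:
111 -> D
111 -> D
110 -> C
0 -> A
111 -> D


Result: DDCAD


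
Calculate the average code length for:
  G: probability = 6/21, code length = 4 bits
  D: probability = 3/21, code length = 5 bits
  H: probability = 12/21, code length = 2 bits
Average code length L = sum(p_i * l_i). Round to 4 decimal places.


Weighted contributions p_i * l_i:
  G: (6/21) * 4 = 24/21
  D: (3/21) * 5 = 15/21
  H: (12/21) * 2 = 24/21
Sum = (24 + 15 + 24)/21 = 63/21

L = 63/21 = 3.0000 bits/symbol


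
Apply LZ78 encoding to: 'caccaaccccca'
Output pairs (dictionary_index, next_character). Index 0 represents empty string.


LZ78 encoding steps:
Dictionary: {0: ''}
Step 1: w='' (idx 0), next='c' -> output (0, 'c'), add 'c' as idx 1
Step 2: w='' (idx 0), next='a' -> output (0, 'a'), add 'a' as idx 2
Step 3: w='c' (idx 1), next='c' -> output (1, 'c'), add 'cc' as idx 3
Step 4: w='a' (idx 2), next='a' -> output (2, 'a'), add 'aa' as idx 4
Step 5: w='cc' (idx 3), next='c' -> output (3, 'c'), add 'ccc' as idx 5
Step 6: w='cc' (idx 3), next='a' -> output (3, 'a'), add 'cca' as idx 6


Encoded: [(0, 'c'), (0, 'a'), (1, 'c'), (2, 'a'), (3, 'c'), (3, 'a')]


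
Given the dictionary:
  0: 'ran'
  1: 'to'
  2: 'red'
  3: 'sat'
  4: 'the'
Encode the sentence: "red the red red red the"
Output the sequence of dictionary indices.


Look up each word in the dictionary:
  'red' -> 2
  'the' -> 4
  'red' -> 2
  'red' -> 2
  'red' -> 2
  'the' -> 4

Encoded: [2, 4, 2, 2, 2, 4]


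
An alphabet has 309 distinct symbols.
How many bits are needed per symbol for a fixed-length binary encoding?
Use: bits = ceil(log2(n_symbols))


log2(309) = 8.2715
Bracket: 2^8 = 256 < 309 <= 2^9 = 512
So ceil(log2(309)) = 9

bits = ceil(log2(309)) = ceil(8.2715) = 9 bits


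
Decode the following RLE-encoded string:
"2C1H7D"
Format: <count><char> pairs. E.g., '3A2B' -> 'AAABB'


Expanding each <count><char> pair:
  2C -> 'CC'
  1H -> 'H'
  7D -> 'DDDDDDD'

Decoded = CCHDDDDDDD


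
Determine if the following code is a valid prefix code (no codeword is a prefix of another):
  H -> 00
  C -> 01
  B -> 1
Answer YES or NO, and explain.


Checking each pair (does one codeword prefix another?):
  H='00' vs C='01': no prefix
  H='00' vs B='1': no prefix
  C='01' vs H='00': no prefix
  C='01' vs B='1': no prefix
  B='1' vs H='00': no prefix
  B='1' vs C='01': no prefix
No violation found over all pairs.

YES -- this is a valid prefix code. No codeword is a prefix of any other codeword.


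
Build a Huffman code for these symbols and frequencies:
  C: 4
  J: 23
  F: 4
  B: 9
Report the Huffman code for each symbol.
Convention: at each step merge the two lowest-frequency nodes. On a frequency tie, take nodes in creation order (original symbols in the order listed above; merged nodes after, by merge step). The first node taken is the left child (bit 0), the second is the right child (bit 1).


Huffman tree construction:
Step 1: Merge C(4) + F(4) = 8
Step 2: Merge (C+F)(8) + B(9) = 17
Step 3: Merge ((C+F)+B)(17) + J(23) = 40
Read each symbol's code off the tree from the root (left child = 0, right child = 1).

Codes:
  C: 000 (length 3)
  J: 1 (length 1)
  F: 001 (length 3)
  B: 01 (length 2)
Average code length: 65/40 = 1.6250 bits/symbol


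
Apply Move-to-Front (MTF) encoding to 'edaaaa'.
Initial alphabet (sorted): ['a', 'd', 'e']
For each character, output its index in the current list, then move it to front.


MTF encoding:
'e': index 2 in ['a', 'd', 'e'] -> ['e', 'a', 'd']
'd': index 2 in ['e', 'a', 'd'] -> ['d', 'e', 'a']
'a': index 2 in ['d', 'e', 'a'] -> ['a', 'd', 'e']
'a': index 0 in ['a', 'd', 'e'] -> ['a', 'd', 'e']
'a': index 0 in ['a', 'd', 'e'] -> ['a', 'd', 'e']
'a': index 0 in ['a', 'd', 'e'] -> ['a', 'd', 'e']


Output: [2, 2, 2, 0, 0, 0]


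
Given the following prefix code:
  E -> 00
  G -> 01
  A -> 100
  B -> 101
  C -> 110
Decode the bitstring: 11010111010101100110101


Decoding step by step:
Bits 110 -> C
Bits 101 -> B
Bits 110 -> C
Bits 101 -> B
Bits 01 -> G
Bits 100 -> A
Bits 110 -> C
Bits 101 -> B


Decoded message: CBCBGACB


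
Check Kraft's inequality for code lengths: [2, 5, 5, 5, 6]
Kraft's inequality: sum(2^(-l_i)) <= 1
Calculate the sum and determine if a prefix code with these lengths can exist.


Sum = 2^(-2) + 2^(-5) + 2^(-5) + 2^(-5) + 2^(-6)
    = 0.25 + 0.03125 + 0.03125 + 0.03125 + 0.015625
    = 23/64 = 0.359375
Since 0.359375 <= 1, Kraft's inequality IS satisfied.
A prefix code with these lengths CAN exist.

Kraft sum = 0.359375. Satisfied.


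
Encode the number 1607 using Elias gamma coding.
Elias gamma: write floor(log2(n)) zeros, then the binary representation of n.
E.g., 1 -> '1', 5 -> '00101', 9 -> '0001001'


num_bits = floor(log2(1607)) + 1 = 11
leading_zeros = num_bits - 1 = 10
binary(1607) = 11001000111

Elias gamma(1607) = '0000000000' + '11001000111' = 000000000011001000111 (21 bits)


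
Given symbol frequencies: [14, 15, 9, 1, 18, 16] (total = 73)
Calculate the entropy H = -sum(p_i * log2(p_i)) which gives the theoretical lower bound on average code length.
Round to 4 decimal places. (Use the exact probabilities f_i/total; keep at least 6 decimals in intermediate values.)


Per-symbol terms -p_i * log2(p_i) with p_i = f_i/73:
  p = 14/73 = 0.191781: log2(p) = -2.382470, -p*log2(p) = 0.456912
  p = 15/73 = 0.205479: log2(p) = -2.282934, -p*log2(p) = 0.469096
  p = 9/73 = 0.123288: log2(p) = -3.019900, -p*log2(p) = 0.372316
  p = 1/73 = 0.013699: log2(p) = -6.189825, -p*log2(p) = 0.084792
  p = 18/73 = 0.246575: log2(p) = -2.019900, -p*log2(p) = 0.498057
  p = 16/73 = 0.219178: log2(p) = -2.189825, -p*log2(p) = 0.479962
H = 0.456912 + 0.469096 + 0.372316 + 0.084792 + 0.498057 + 0.479962 = 2.361135

H = 2.3611 bits/symbol


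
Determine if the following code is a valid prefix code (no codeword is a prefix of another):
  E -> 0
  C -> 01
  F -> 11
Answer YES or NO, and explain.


Checking each pair (does one codeword prefix another?):
  E='0' vs C='01': prefix -- VIOLATION

NO -- this is NOT a valid prefix code. E (0) is a prefix of C (01).


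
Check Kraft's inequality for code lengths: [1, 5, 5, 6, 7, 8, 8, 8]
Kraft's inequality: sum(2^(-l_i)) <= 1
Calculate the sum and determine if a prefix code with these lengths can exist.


Sum = 2^(-1) + 2^(-5) + 2^(-5) + 2^(-6) + 2^(-7) + 2^(-8) + 2^(-8) + 2^(-8)
    = 0.5 + 0.03125 + 0.03125 + 0.015625 + 0.0078125 + 0.00390625 + 0.00390625 + 0.00390625
    = 153/256 = 0.59765625
Since 0.59765625 <= 1, Kraft's inequality IS satisfied.
A prefix code with these lengths CAN exist.

Kraft sum = 0.59765625. Satisfied.


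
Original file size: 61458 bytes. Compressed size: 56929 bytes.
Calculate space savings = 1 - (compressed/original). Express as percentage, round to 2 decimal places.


ratio = compressed/original = 56929/61458 = 0.926307
savings = 1 - ratio = 1 - 0.926307 = 0.073693
as a percentage: 0.073693 * 100 = 7.37%

Space savings = 1 - 56929/61458 = 7.37%


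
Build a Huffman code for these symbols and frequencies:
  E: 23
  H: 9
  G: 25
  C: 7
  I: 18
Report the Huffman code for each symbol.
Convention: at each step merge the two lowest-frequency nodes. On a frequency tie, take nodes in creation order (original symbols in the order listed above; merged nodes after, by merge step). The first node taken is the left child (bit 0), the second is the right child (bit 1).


Huffman tree construction:
Step 1: Merge C(7) + H(9) = 16
Step 2: Merge (C+H)(16) + I(18) = 34
Step 3: Merge E(23) + G(25) = 48
Step 4: Merge ((C+H)+I)(34) + (E+G)(48) = 82
Read each symbol's code off the tree from the root (left child = 0, right child = 1).

Codes:
  E: 10 (length 2)
  H: 001 (length 3)
  G: 11 (length 2)
  C: 000 (length 3)
  I: 01 (length 2)
Average code length: 180/82 = 2.1951 bits/symbol


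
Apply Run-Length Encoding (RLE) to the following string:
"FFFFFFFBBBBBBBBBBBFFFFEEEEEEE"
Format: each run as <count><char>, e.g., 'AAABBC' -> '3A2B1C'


Scanning runs left to right:
  i=0: run of 'F' x 7 -> '7F'
  i=7: run of 'B' x 11 -> '11B'
  i=18: run of 'F' x 4 -> '4F'
  i=22: run of 'E' x 7 -> '7E'

RLE = 7F11B4F7E


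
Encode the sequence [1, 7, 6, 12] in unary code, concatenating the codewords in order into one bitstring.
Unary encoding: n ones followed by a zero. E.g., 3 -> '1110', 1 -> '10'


Encode each number as n ones followed by a terminating 0:
  1 -> 10 (2 bits)
  7 -> 11111110 (8 bits)
  6 -> 1111110 (7 bits)
  12 -> 1111111111110 (13 bits)
Total length = 2 + 8 + 7 + 13 = 30 bits.

Unary([1, 7, 6, 12]) = 101111111011111101111111111110 (30 bits)


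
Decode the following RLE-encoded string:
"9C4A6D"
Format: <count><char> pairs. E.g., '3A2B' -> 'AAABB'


Expanding each <count><char> pair:
  9C -> 'CCCCCCCCC'
  4A -> 'AAAA'
  6D -> 'DDDDDD'

Decoded = CCCCCCCCCAAAADDDDDD


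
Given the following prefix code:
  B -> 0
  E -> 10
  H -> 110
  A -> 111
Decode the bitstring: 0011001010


Decoding step by step:
Bits 0 -> B
Bits 0 -> B
Bits 110 -> H
Bits 0 -> B
Bits 10 -> E
Bits 10 -> E


Decoded message: BBHBEE


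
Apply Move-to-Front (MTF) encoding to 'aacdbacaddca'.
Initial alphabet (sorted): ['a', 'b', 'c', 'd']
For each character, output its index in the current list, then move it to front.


MTF encoding:
'a': index 0 in ['a', 'b', 'c', 'd'] -> ['a', 'b', 'c', 'd']
'a': index 0 in ['a', 'b', 'c', 'd'] -> ['a', 'b', 'c', 'd']
'c': index 2 in ['a', 'b', 'c', 'd'] -> ['c', 'a', 'b', 'd']
'd': index 3 in ['c', 'a', 'b', 'd'] -> ['d', 'c', 'a', 'b']
'b': index 3 in ['d', 'c', 'a', 'b'] -> ['b', 'd', 'c', 'a']
'a': index 3 in ['b', 'd', 'c', 'a'] -> ['a', 'b', 'd', 'c']
'c': index 3 in ['a', 'b', 'd', 'c'] -> ['c', 'a', 'b', 'd']
'a': index 1 in ['c', 'a', 'b', 'd'] -> ['a', 'c', 'b', 'd']
'd': index 3 in ['a', 'c', 'b', 'd'] -> ['d', 'a', 'c', 'b']
'd': index 0 in ['d', 'a', 'c', 'b'] -> ['d', 'a', 'c', 'b']
'c': index 2 in ['d', 'a', 'c', 'b'] -> ['c', 'd', 'a', 'b']
'a': index 2 in ['c', 'd', 'a', 'b'] -> ['a', 'c', 'd', 'b']


Output: [0, 0, 2, 3, 3, 3, 3, 1, 3, 0, 2, 2]


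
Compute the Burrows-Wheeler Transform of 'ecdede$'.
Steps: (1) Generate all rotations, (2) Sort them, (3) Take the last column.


Rotations (sorted):
  0: $ecdede -> last char: e
  1: cdede$e -> last char: e
  2: de$ecde -> last char: e
  3: dede$ec -> last char: c
  4: e$ecded -> last char: d
  5: ecdede$ -> last char: $
  6: ede$ecd -> last char: d


BWT = eeecd$d


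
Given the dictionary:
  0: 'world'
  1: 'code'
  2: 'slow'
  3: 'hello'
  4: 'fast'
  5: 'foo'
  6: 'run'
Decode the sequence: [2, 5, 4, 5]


Look up each index in the dictionary:
  2 -> 'slow'
  5 -> 'foo'
  4 -> 'fast'
  5 -> 'foo'

Decoded: "slow foo fast foo"


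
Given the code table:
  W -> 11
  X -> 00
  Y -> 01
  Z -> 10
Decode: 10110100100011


Decoding:
10 -> Z
11 -> W
01 -> Y
00 -> X
10 -> Z
00 -> X
11 -> W


Result: ZWYXZXW


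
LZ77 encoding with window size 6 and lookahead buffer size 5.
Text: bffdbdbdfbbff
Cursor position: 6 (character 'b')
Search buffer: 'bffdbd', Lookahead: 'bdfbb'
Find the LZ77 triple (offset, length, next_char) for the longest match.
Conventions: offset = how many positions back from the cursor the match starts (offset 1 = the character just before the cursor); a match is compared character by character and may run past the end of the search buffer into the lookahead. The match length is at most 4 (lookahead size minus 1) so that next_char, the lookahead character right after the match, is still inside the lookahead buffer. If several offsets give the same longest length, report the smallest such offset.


Try each offset into the search buffer:
  offset=1 (pos 5, char 'd'): match length 0
  offset=2 (pos 4, char 'b'): match length 2
  offset=3 (pos 3, char 'd'): match length 0
  offset=4 (pos 2, char 'f'): match length 0
  offset=5 (pos 1, char 'f'): match length 0
  offset=6 (pos 0, char 'b'): match length 1
Longest match has length 2 at offset 2.
next_char = character at position 6 + 2 = 8 -> 'f'

Best match: offset=2, length=2 (matching 'bd' starting at position 4)
LZ77 triple: (2, 2, 'f')


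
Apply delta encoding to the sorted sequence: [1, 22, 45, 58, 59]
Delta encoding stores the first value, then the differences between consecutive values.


First value: 1
Deltas:
  22 - 1 = 21
  45 - 22 = 23
  58 - 45 = 13
  59 - 58 = 1


Delta encoded: [1, 21, 23, 13, 1]


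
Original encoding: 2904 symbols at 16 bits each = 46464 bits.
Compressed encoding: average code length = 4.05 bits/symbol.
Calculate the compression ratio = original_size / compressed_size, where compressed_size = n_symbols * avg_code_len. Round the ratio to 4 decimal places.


original_size = n_symbols * orig_bits = 2904 * 16 = 46464 bits
compressed_size = n_symbols * avg_code_len = 2904 * 4.05 = 11761.2 bits
ratio = original_size / compressed_size = 46464 / 11761.2 = 3.9506

Compression ratio = 3.9506


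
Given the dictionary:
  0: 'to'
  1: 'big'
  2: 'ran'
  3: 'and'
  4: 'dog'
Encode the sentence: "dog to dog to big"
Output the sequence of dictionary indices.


Look up each word in the dictionary:
  'dog' -> 4
  'to' -> 0
  'dog' -> 4
  'to' -> 0
  'big' -> 1

Encoded: [4, 0, 4, 0, 1]


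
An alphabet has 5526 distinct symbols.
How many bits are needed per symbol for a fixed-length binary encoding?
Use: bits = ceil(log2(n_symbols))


log2(5526) = 12.432
Bracket: 2^12 = 4096 < 5526 <= 2^13 = 8192
So ceil(log2(5526)) = 13

bits = ceil(log2(5526)) = ceil(12.432) = 13 bits


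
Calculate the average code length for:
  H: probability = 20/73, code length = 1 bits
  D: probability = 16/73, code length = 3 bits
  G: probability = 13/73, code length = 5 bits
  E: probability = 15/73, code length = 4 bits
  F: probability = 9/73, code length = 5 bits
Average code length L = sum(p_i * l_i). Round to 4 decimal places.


Weighted contributions p_i * l_i:
  H: (20/73) * 1 = 20/73
  D: (16/73) * 3 = 48/73
  G: (13/73) * 5 = 65/73
  E: (15/73) * 4 = 60/73
  F: (9/73) * 5 = 45/73
Sum = (20 + 48 + 65 + 60 + 45)/73 = 238/73

L = 238/73 = 3.2603 bits/symbol


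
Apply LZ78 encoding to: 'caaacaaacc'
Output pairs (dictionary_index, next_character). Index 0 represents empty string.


LZ78 encoding steps:
Dictionary: {0: ''}
Step 1: w='' (idx 0), next='c' -> output (0, 'c'), add 'c' as idx 1
Step 2: w='' (idx 0), next='a' -> output (0, 'a'), add 'a' as idx 2
Step 3: w='a' (idx 2), next='a' -> output (2, 'a'), add 'aa' as idx 3
Step 4: w='c' (idx 1), next='a' -> output (1, 'a'), add 'ca' as idx 4
Step 5: w='aa' (idx 3), next='c' -> output (3, 'c'), add 'aac' as idx 5
Step 6: w='c' (idx 1), end of input -> output (1, '')


Encoded: [(0, 'c'), (0, 'a'), (2, 'a'), (1, 'a'), (3, 'c'), (1, '')]


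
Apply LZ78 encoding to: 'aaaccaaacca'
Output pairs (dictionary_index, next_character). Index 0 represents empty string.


LZ78 encoding steps:
Dictionary: {0: ''}
Step 1: w='' (idx 0), next='a' -> output (0, 'a'), add 'a' as idx 1
Step 2: w='a' (idx 1), next='a' -> output (1, 'a'), add 'aa' as idx 2
Step 3: w='' (idx 0), next='c' -> output (0, 'c'), add 'c' as idx 3
Step 4: w='c' (idx 3), next='a' -> output (3, 'a'), add 'ca' as idx 4
Step 5: w='aa' (idx 2), next='c' -> output (2, 'c'), add 'aac' as idx 5
Step 6: w='ca' (idx 4), end of input -> output (4, '')


Encoded: [(0, 'a'), (1, 'a'), (0, 'c'), (3, 'a'), (2, 'c'), (4, '')]


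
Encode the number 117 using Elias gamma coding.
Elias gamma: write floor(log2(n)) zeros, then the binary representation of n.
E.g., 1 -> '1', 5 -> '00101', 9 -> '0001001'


num_bits = floor(log2(117)) + 1 = 7
leading_zeros = num_bits - 1 = 6
binary(117) = 1110101

Elias gamma(117) = '000000' + '1110101' = 0000001110101 (13 bits)


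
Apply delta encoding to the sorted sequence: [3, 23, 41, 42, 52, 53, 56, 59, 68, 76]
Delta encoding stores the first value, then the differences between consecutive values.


First value: 3
Deltas:
  23 - 3 = 20
  41 - 23 = 18
  42 - 41 = 1
  52 - 42 = 10
  53 - 52 = 1
  56 - 53 = 3
  59 - 56 = 3
  68 - 59 = 9
  76 - 68 = 8


Delta encoded: [3, 20, 18, 1, 10, 1, 3, 3, 9, 8]


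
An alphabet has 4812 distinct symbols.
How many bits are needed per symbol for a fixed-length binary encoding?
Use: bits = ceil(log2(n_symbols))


log2(4812) = 12.2324
Bracket: 2^12 = 4096 < 4812 <= 2^13 = 8192
So ceil(log2(4812)) = 13

bits = ceil(log2(4812)) = ceil(12.2324) = 13 bits


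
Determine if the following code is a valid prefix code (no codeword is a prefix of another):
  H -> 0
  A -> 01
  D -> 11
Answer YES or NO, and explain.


Checking each pair (does one codeword prefix another?):
  H='0' vs A='01': prefix -- VIOLATION

NO -- this is NOT a valid prefix code. H (0) is a prefix of A (01).


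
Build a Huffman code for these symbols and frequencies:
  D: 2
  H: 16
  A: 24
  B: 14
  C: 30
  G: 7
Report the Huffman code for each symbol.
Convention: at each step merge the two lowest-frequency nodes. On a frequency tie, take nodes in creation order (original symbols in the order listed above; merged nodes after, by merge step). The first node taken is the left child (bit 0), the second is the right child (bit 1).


Huffman tree construction:
Step 1: Merge D(2) + G(7) = 9
Step 2: Merge (D+G)(9) + B(14) = 23
Step 3: Merge H(16) + ((D+G)+B)(23) = 39
Step 4: Merge A(24) + C(30) = 54
Step 5: Merge (H+((D+G)+B))(39) + (A+C)(54) = 93
Read each symbol's code off the tree from the root (left child = 0, right child = 1).

Codes:
  D: 0100 (length 4)
  H: 00 (length 2)
  A: 10 (length 2)
  B: 011 (length 3)
  C: 11 (length 2)
  G: 0101 (length 4)
Average code length: 218/93 = 2.3441 bits/symbol


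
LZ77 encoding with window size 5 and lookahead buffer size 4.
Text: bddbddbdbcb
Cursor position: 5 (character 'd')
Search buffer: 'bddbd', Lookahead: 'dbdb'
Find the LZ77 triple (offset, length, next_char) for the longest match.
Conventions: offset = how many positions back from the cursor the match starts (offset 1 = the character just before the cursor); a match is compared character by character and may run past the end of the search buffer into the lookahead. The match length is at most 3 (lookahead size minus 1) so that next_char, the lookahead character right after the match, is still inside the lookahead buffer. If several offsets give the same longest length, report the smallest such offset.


Try each offset into the search buffer:
  offset=1 (pos 4, char 'd'): match length 1
  offset=2 (pos 3, char 'b'): match length 0
  offset=3 (pos 2, char 'd'): match length 3
  offset=4 (pos 1, char 'd'): match length 1
  offset=5 (pos 0, char 'b'): match length 0
Longest match has length 3 at offset 3.
next_char = character at position 5 + 3 = 8 -> 'b'

Best match: offset=3, length=3 (matching 'dbd' starting at position 2)
LZ77 triple: (3, 3, 'b')


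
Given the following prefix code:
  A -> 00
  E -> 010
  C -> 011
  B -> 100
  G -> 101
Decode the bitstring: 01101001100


Decoding step by step:
Bits 011 -> C
Bits 010 -> E
Bits 011 -> C
Bits 00 -> A


Decoded message: CECA


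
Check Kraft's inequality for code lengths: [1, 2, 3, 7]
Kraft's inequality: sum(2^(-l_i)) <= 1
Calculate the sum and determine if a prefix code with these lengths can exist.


Sum = 2^(-1) + 2^(-2) + 2^(-3) + 2^(-7)
    = 0.5 + 0.25 + 0.125 + 0.0078125
    = 113/128 = 0.8828125
Since 0.8828125 <= 1, Kraft's inequality IS satisfied.
A prefix code with these lengths CAN exist.

Kraft sum = 0.8828125. Satisfied.


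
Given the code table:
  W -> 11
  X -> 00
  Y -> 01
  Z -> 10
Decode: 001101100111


Decoding:
00 -> X
11 -> W
01 -> Y
10 -> Z
01 -> Y
11 -> W


Result: XWYZYW


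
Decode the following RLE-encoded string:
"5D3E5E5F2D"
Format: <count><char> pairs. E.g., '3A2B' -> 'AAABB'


Expanding each <count><char> pair:
  5D -> 'DDDDD'
  3E -> 'EEE'
  5E -> 'EEEEE'
  5F -> 'FFFFF'
  2D -> 'DD'

Decoded = DDDDDEEEEEEEEFFFFFDD


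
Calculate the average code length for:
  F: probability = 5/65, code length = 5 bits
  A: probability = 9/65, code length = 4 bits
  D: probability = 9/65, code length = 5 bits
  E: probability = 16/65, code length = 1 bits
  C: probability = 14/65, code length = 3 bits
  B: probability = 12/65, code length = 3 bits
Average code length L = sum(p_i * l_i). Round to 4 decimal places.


Weighted contributions p_i * l_i:
  F: (5/65) * 5 = 25/65
  A: (9/65) * 4 = 36/65
  D: (9/65) * 5 = 45/65
  E: (16/65) * 1 = 16/65
  C: (14/65) * 3 = 42/65
  B: (12/65) * 3 = 36/65
Sum = (25 + 36 + 45 + 16 + 42 + 36)/65 = 200/65

L = 200/65 = 3.0769 bits/symbol


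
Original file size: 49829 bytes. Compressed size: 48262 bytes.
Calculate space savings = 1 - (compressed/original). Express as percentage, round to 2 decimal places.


ratio = compressed/original = 48262/49829 = 0.968552
savings = 1 - ratio = 1 - 0.968552 = 0.031448
as a percentage: 0.031448 * 100 = 3.14%

Space savings = 1 - 48262/49829 = 3.14%


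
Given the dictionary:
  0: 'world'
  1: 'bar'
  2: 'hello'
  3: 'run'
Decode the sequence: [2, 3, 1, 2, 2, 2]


Look up each index in the dictionary:
  2 -> 'hello'
  3 -> 'run'
  1 -> 'bar'
  2 -> 'hello'
  2 -> 'hello'
  2 -> 'hello'

Decoded: "hello run bar hello hello hello"


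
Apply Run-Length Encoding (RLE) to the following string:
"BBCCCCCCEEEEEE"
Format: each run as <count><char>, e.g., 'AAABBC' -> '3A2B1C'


Scanning runs left to right:
  i=0: run of 'B' x 2 -> '2B'
  i=2: run of 'C' x 6 -> '6C'
  i=8: run of 'E' x 6 -> '6E'

RLE = 2B6C6E


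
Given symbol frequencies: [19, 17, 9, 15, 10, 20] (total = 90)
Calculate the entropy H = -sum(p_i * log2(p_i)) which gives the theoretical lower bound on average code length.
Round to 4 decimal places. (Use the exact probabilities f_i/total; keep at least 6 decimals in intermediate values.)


Per-symbol terms -p_i * log2(p_i) with p_i = f_i/90:
  p = 19/90 = 0.211111: log2(p) = -2.243926, -p*log2(p) = 0.473718
  p = 17/90 = 0.188889: log2(p) = -2.404390, -p*log2(p) = 0.454163
  p = 9/90 = 0.100000: log2(p) = -3.321928, -p*log2(p) = 0.332193
  p = 15/90 = 0.166667: log2(p) = -2.584963, -p*log2(p) = 0.430827
  p = 10/90 = 0.111111: log2(p) = -3.169925, -p*log2(p) = 0.352214
  p = 20/90 = 0.222222: log2(p) = -2.169925, -p*log2(p) = 0.482206
H = 0.473718 + 0.454163 + 0.332193 + 0.430827 + 0.352214 + 0.482206 = 2.525321

H = 2.5253 bits/symbol


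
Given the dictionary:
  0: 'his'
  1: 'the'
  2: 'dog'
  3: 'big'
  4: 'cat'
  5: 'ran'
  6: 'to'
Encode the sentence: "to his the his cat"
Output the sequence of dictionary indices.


Look up each word in the dictionary:
  'to' -> 6
  'his' -> 0
  'the' -> 1
  'his' -> 0
  'cat' -> 4

Encoded: [6, 0, 1, 0, 4]


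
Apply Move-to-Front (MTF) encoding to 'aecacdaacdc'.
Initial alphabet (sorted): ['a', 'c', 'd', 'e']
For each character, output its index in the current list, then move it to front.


MTF encoding:
'a': index 0 in ['a', 'c', 'd', 'e'] -> ['a', 'c', 'd', 'e']
'e': index 3 in ['a', 'c', 'd', 'e'] -> ['e', 'a', 'c', 'd']
'c': index 2 in ['e', 'a', 'c', 'd'] -> ['c', 'e', 'a', 'd']
'a': index 2 in ['c', 'e', 'a', 'd'] -> ['a', 'c', 'e', 'd']
'c': index 1 in ['a', 'c', 'e', 'd'] -> ['c', 'a', 'e', 'd']
'd': index 3 in ['c', 'a', 'e', 'd'] -> ['d', 'c', 'a', 'e']
'a': index 2 in ['d', 'c', 'a', 'e'] -> ['a', 'd', 'c', 'e']
'a': index 0 in ['a', 'd', 'c', 'e'] -> ['a', 'd', 'c', 'e']
'c': index 2 in ['a', 'd', 'c', 'e'] -> ['c', 'a', 'd', 'e']
'd': index 2 in ['c', 'a', 'd', 'e'] -> ['d', 'c', 'a', 'e']
'c': index 1 in ['d', 'c', 'a', 'e'] -> ['c', 'd', 'a', 'e']


Output: [0, 3, 2, 2, 1, 3, 2, 0, 2, 2, 1]


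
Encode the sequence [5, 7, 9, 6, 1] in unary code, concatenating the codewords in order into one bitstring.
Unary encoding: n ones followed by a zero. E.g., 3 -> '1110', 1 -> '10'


Encode each number as n ones followed by a terminating 0:
  5 -> 111110 (6 bits)
  7 -> 11111110 (8 bits)
  9 -> 1111111110 (10 bits)
  6 -> 1111110 (7 bits)
  1 -> 10 (2 bits)
Total length = 6 + 8 + 10 + 7 + 2 = 33 bits.

Unary([5, 7, 9, 6, 1]) = 111110111111101111111110111111010 (33 bits)


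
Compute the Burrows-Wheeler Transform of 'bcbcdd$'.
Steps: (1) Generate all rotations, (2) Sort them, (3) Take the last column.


Rotations (sorted):
  0: $bcbcdd -> last char: d
  1: bcbcdd$ -> last char: $
  2: bcdd$bc -> last char: c
  3: cbcdd$b -> last char: b
  4: cdd$bcb -> last char: b
  5: d$bcbcd -> last char: d
  6: dd$bcbc -> last char: c


BWT = d$cbbdc


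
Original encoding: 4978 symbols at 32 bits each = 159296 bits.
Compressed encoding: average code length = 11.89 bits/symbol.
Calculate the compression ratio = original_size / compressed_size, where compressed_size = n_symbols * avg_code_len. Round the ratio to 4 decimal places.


original_size = n_symbols * orig_bits = 4978 * 32 = 159296 bits
compressed_size = n_symbols * avg_code_len = 4978 * 11.89 = 59188.42 bits
ratio = original_size / compressed_size = 159296 / 59188.42 = 2.6913

Compression ratio = 2.6913
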